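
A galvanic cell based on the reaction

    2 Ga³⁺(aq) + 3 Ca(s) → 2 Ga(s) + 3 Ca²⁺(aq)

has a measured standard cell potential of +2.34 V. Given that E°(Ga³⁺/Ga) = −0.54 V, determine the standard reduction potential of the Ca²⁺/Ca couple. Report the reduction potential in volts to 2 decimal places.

−2.88 V

In the reaction as written the Ga³⁺/Ga couple is reduced (cathode) and Ca²⁺/Ca is oxidized (anode), so E°cell = E°(Ga³⁺/Ga) − E°(Ca²⁺/Ca).
E°(Ca²⁺/Ca) = E°(cathode) − E°cell = −0.54 − (+2.34) = −2.88 V.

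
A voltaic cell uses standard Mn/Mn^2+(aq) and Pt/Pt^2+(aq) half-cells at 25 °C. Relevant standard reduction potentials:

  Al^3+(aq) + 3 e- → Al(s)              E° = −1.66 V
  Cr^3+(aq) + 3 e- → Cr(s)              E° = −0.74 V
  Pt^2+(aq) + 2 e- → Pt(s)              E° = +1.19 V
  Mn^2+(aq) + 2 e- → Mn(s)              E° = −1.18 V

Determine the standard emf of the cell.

Of the two couples in this cell, the one with the more positive reduction potential is reduced at the cathode: here that is Pt²⁺/Pt (+1.19 V); Mn²⁺/Mn (−1.18 V) is the anode.
E°cell = E°(cathode) − E°(anode) = +1.19 − (−1.18) = +2.37 V.

+2.37 V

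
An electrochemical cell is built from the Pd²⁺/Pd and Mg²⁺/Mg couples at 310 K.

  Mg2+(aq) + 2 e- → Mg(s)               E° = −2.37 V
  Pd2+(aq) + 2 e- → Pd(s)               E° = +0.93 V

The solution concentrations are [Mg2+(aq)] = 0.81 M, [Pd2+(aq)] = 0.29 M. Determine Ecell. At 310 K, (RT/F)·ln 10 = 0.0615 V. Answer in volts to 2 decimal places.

+3.29 V

Pd²⁺/Pd is reduced (cathode, E° = +0.93 V) and Mg²⁺/Mg is oxidized (anode).
The standard potential is +0.93 − (−2.37) = +3.30 V and the balanced reaction transfers n = 2 electrons.
For the overall reaction Pd2+(aq) + Mg(s) → Pd(s) + Mg2+(aq), Q = [Mg2+(aq)] / [Pd2+(aq)] = 2.79, giving log Q = 0.446.
E = E° − (0.0615/n)·log Q = +3.30 − (0.0615/2)(0.446) = +3.29 V.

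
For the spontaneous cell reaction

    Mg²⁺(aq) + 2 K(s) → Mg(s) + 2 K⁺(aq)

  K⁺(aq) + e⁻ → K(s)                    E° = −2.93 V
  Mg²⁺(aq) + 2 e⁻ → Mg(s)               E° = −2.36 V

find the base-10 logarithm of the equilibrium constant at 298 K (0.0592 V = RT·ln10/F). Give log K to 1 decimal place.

log K = 19.3

The Mg²⁺/Mg couple is reduced (cathode); E°cell = −2.36 − (−2.93) = +0.57 V with n = 2.
At equilibrium E = 0, so log K = nE°cell / 0.0592 = (2)(+0.57) / 0.0592 = 19.3.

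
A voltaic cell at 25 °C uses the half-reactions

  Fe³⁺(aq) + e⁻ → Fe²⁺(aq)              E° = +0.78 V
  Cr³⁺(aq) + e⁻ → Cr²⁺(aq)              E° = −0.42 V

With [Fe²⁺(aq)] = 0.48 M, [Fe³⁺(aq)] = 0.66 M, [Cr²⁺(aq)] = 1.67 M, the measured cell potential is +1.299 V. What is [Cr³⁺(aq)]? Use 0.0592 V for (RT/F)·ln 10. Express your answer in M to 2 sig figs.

0.049 M

With Fe³⁺/Fe²⁺ at the cathode and Cr³⁺/Cr²⁺ at the anode, E°cell = +0.78 − (−0.42) = +1.20 V (n = 1).
Rearranging E = E° − (0.0592/n)·log Q gives log Q = 1(+1.20 − (+1.299))/0.0592 = −1.672.
Balancing electrons gives Fe³⁺(aq) + Cr²⁺(aq) → Fe²⁺(aq) + Cr³⁺(aq); thus Q = ([Fe²⁺(aq)]·[Cr³⁺(aq)]) / ([Fe³⁺(aq)]·[Cr²⁺(aq)]).
Substituting the known concentrations and solving, log [Cr³⁺(aq)] = −1.311 and [Cr³⁺(aq)] = 0.049 M.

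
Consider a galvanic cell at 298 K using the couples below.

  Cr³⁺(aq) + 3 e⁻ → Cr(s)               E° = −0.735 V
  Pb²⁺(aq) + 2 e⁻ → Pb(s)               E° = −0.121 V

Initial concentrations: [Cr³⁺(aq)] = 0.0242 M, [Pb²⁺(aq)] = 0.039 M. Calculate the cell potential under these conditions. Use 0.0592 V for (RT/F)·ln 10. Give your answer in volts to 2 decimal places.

Pb²⁺/Pb is reduced (cathode, E° = −0.121 V) and Cr³⁺/Cr is oxidized (anode).
The standard potential is −0.121 − (−0.735) = +0.614 V and the balanced reaction transfers n = 6 electrons.
For the overall reaction 3 Pb²⁺(aq) + 2 Cr(s) → 3 Pb(s) + 2 Cr³⁺(aq), Q = [Cr³⁺(aq)]^2 / [Pb²⁺(aq)]^3 = 9.87, giving log Q = 0.994.
By the Nernst equation, E = +0.614 − (0.0592/6)·(0.994) = +0.60 V.

+0.60 V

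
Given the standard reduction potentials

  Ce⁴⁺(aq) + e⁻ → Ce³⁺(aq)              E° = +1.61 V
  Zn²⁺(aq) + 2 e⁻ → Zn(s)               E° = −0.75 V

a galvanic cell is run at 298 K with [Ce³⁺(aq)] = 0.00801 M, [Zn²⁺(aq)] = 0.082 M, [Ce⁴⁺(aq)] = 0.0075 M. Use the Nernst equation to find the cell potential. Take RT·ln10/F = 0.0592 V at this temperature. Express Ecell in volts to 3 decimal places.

Since E°(Ce⁴⁺/Ce³⁺) > E°(Zn²⁺/Zn), Ce⁴⁺/Ce³⁺ serves as the cathode.
E°cell = +1.61 − (−0.75) = +2.36 V, with n = 2 electrons transferred.
The balanced reaction is 2 Ce⁴⁺(aq) + Zn(s) → 2 Ce³⁺(aq) + Zn²⁺(aq), so Q = ([Ce³⁺(aq)]^2·[Zn²⁺(aq)]) / [Ce⁴⁺(aq)]^2 = 0.0935 and log Q = −1.029.
Applying E = E° − (RT ln10/nF)·log Q gives +2.36 − (0.0592/2)(−1.029) = +2.390 V.

+2.390 V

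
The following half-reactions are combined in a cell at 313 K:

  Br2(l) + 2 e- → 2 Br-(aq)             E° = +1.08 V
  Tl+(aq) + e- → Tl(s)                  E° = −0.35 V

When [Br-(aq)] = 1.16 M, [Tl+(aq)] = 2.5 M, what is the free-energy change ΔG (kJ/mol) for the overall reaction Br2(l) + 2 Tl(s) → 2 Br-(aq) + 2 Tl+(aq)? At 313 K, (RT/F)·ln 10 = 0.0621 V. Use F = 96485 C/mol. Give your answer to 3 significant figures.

−270 kJ/mol

With Br₂/Br⁻ reduced at the cathode, E°cell = +1.08 − (−0.35) = +1.43 V and n = 2.
Q = [Br-(aq)]^2·[Tl+(aq)]^2 = 8.41, so log Q = 0.925 and E = +1.43 − (0.0621/2)(0.925) = +1.4013 V.
ΔG = −nFE = −(2)(96485)(+1.4013) J/mol = −270 kJ/mol.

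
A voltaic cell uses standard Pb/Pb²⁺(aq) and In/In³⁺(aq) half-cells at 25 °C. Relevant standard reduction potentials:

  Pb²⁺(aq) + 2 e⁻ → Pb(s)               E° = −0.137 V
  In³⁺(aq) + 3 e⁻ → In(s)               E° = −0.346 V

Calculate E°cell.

+0.209 V

Of the two couples in this cell, the one with the more positive reduction potential is reduced at the cathode: here that is Pb²⁺/Pb (−0.137 V); In³⁺/In (−0.346 V) is the anode.
E°cell = E°(cathode) − E°(anode) = −0.137 − (−0.346) = +0.209 V.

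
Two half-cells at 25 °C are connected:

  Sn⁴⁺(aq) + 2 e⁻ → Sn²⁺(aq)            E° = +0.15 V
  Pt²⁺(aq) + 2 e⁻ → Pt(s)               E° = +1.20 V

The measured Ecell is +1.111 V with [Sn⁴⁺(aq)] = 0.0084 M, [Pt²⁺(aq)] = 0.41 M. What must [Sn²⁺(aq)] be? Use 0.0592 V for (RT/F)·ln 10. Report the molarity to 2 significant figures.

With Pt²⁺/Pt at the cathode and Sn⁴⁺/Sn²⁺ at the anode, E°cell = +1.20 − (+0.15) = +1.05 V (n = 2).
Since E = E° − (0.0592/n)·log Q, log Q = n(E° − E)/0.0592 = −2.061.
For Pt²⁺(aq) + Sn²⁺(aq) → Pt(s) + Sn⁴⁺(aq), the reaction quotient is Q = [Sn⁴⁺(aq)] / ([Pt²⁺(aq)]·[Sn²⁺(aq)]).
Isolating [Sn²⁺(aq)] in Q = 10^{−2.061} yields log [Sn²⁺(aq)] = 0.372, i.e. 2.4 M.

2.4 M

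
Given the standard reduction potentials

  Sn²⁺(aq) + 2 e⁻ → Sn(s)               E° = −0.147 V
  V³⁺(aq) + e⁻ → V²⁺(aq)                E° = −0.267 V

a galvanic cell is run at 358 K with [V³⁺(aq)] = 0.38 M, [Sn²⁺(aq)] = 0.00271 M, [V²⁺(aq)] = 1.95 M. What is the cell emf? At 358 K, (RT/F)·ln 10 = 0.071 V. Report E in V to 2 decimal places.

+0.08 V

The Sn²⁺/Sn couple has the more positive E°, so it is the cathode; V³⁺/V²⁺ is the anode.
The standard potential is −0.147 − (−0.267) = +0.120 V and the balanced reaction transfers n = 2 electrons.
Balancing gives Sn²⁺(aq) + 2 V²⁺(aq) → Sn(s) + 2 V³⁺(aq); hence Q = [V³⁺(aq)]^2 / ([Sn²⁺(aq)]·[V²⁺(aq)]^2) = 14 (log Q = 1.147).
E = E° − (0.071/n)·log Q = +0.120 − (0.071/2)(1.147) = +0.08 V.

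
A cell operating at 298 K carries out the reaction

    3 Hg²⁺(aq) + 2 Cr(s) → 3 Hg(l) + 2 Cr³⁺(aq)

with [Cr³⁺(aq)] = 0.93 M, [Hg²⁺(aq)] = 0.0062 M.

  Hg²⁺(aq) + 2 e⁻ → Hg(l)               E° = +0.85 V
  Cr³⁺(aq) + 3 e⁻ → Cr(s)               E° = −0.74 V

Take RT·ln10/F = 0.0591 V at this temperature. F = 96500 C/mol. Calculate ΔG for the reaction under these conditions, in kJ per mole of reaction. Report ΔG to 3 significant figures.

The standard cell potential is +0.85 − (−0.74) = +1.59 V, with n = 6 electrons in the balanced equation.
Q = [Cr³⁺(aq)]^2 / [Hg²⁺(aq)]^3 = 3.63×10^6, so log Q = 6.560 and E = +1.59 − (0.0591/6)(6.560) = +1.5254 V.
Then ΔG = −nFE = −6 × 96500 × +1.5254 J/mol = −883 kJ/mol.

−883 kJ/mol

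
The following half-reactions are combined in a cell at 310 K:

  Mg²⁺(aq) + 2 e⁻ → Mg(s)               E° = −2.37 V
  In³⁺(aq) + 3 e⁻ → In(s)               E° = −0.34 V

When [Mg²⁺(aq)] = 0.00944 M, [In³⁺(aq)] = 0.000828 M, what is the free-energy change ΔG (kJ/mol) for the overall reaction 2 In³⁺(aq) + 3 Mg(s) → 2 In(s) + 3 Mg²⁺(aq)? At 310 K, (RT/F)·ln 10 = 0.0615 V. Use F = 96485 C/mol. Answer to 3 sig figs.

−1170 kJ/mol

E°cell = −0.34 − (−2.37) = +2.03 V; the balanced reaction transfers n = 6 electrons.
Here Q = [Mg²⁺(aq)]^3 / [In³⁺(aq)]^2 = 1.23 (log Q = 0.089), giving E = +2.03 − (0.0615/6)·(0.089) = +2.0291 V.
Finally ΔG = −nFE = −(6)(96485 C/mol)(+2.0291 V) = −1170 kJ/mol.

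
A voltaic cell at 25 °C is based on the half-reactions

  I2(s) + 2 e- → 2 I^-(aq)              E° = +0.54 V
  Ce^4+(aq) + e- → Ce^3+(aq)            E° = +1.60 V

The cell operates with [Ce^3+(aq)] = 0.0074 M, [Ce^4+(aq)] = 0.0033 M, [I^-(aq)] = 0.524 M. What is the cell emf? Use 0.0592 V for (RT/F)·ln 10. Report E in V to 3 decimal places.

+1.023 V

The Ce⁴⁺/Ce³⁺ couple has the more positive E°, so it is the cathode; I₂/I⁻ is the anode.
E°cell = +1.60 − (+0.54) = +1.06 V, with n = 2 electrons transferred.
The balanced reaction is 2 Ce^4+(aq) + 2 I^-(aq) → 2 Ce^3+(aq) + I2(s), so Q = [Ce^3+(aq)]^2 / ([Ce^4+(aq)]^2·[I^-(aq)]^2) = 18.3 and log Q = 1.263.
E = E° − (0.0592/n)·log Q = +1.06 − (0.0592/2)(1.263) = +1.023 V.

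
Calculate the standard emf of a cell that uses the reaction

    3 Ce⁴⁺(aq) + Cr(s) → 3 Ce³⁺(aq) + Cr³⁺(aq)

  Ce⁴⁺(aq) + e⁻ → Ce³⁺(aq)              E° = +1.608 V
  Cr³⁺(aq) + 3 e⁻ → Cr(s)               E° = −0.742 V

+2.350 V

Ce⁴⁺(aq) gains electrons, so the Ce⁴⁺/Ce³⁺ couple is the cathode; the Cr³⁺/Cr couple is the anode.
E°cell = E°(cathode) − E°(anode) = +1.608 − (−0.742) = +2.350 V.
The positive value indicates the reaction is spontaneous as written.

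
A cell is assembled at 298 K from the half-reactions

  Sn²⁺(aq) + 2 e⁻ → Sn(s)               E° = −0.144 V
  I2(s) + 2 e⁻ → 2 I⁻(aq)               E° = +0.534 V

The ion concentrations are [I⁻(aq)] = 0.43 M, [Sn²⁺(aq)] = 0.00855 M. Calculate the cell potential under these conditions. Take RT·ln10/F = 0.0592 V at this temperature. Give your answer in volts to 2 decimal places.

+0.76 V

I₂/I⁻ is reduced (cathode, E° = +0.534 V) and Sn²⁺/Sn is oxidized (anode).
The standard potential is +0.534 − (−0.144) = +0.678 V and the balanced reaction transfers n = 2 electrons.
For the overall reaction I2(s) + Sn(s) → 2 I⁻(aq) + Sn²⁺(aq), Q = [I⁻(aq)]^2·[Sn²⁺(aq)] = 0.00158, giving log Q = −2.801.
By the Nernst equation, E = +0.678 − (0.0592/2)·(−2.801) = +0.76 V.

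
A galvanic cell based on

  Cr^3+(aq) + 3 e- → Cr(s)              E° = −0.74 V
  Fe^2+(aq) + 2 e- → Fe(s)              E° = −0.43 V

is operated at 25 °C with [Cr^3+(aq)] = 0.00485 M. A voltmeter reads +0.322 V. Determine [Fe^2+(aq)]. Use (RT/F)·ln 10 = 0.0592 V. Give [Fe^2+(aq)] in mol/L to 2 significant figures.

With Fe²⁺/Fe at the cathode and Cr³⁺/Cr at the anode, E°cell = −0.43 − (−0.74) = +0.31 V (n = 6).
Since E = E° − (0.0592/n)·log Q, log Q = n(E° − E)/0.0592 = −1.216.
The balanced reaction is 3 Fe^2+(aq) + 2 Cr(s) → 3 Fe(s) + 2 Cr^3+(aq), so Q = [Cr^3+(aq)]^2 / [Fe^2+(aq)]^3.
Isolating [Fe^2+(aq)] in Q = 10^{−1.216} yields log [Fe^2+(aq)] = −1.138, i.e. 0.073 M.

0.073 M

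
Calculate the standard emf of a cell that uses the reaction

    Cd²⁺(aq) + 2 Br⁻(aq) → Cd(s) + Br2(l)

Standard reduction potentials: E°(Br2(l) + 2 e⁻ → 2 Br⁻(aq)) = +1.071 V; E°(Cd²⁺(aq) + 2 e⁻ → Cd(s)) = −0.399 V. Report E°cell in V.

−1.470 V

In the reaction as written, Cd²⁺(aq) is reduced (cathode) and Br2(l) is produced by oxidation at the anode.
E°cell = E°(cathode) − E°(anode) = −0.399 − (+1.071) = −1.470 V.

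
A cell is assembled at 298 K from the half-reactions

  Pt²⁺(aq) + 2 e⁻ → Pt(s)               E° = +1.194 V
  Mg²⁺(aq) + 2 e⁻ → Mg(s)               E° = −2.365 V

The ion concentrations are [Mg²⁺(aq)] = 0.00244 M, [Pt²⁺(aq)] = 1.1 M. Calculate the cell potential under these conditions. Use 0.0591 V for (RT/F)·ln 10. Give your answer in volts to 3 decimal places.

Pt²⁺/Pt is reduced (cathode, E° = +1.194 V) and Mg²⁺/Mg is oxidized (anode).
The standard potential is +1.194 − (−2.365) = +3.559 V and the balanced reaction transfers n = 2 electrons.
Balancing gives Pt²⁺(aq) + Mg(s) → Pt(s) + Mg²⁺(aq); hence Q = [Mg²⁺(aq)] / [Pt²⁺(aq)] = 0.00222 (log Q = −2.654).
E = E° − (0.0591/n)·log Q = +3.559 − (0.0591/2)(−2.654) = +3.637 V.

+3.637 V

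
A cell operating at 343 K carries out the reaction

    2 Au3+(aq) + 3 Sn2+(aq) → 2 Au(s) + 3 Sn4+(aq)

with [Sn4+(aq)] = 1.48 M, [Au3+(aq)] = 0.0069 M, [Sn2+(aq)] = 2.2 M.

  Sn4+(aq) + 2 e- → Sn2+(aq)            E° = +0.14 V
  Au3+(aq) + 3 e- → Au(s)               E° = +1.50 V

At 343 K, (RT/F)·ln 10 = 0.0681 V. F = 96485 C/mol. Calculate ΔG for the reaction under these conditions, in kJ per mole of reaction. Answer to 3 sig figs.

−762 kJ/mol

The standard cell potential is +1.50 − (+0.14) = +1.36 V, with n = 6 electrons in the balanced equation.
The reaction quotient is [Sn4+(aq)]^3 / ([Au3+(aq)]^2·[Sn2+(aq)]^3) = 6.39×10^3; by Nernst, E = +1.36 − (0.0681/6)(3.806) = +1.3168 V.
Then ΔG = −nFE = −6 × 96485 × +1.3168 J/mol = −762 kJ/mol.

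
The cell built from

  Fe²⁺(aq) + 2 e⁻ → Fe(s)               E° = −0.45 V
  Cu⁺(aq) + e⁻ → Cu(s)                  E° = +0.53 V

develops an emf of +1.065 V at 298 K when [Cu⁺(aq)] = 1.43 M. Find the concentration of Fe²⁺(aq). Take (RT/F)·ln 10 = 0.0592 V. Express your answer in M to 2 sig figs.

Cu⁺/Cu is the cathode (higher E°); E°cell = +0.53 − (−0.45) = +0.98 V with n = 2.
From the Nernst equation, log Q = n(E° − E)/0.0592 = 2·(+0.98 − (+1.065))/0.0592 = −2.872.
For 2 Cu⁺(aq) + Fe(s) → 2 Cu(s) + Fe²⁺(aq), the reaction quotient is Q = [Fe²⁺(aq)] / [Cu⁺(aq)]^2.
Solving for the unknown gives log [Fe²⁺(aq)] = −2.561, so [Fe²⁺(aq)] ≈ 0.0027 M.

0.0027 M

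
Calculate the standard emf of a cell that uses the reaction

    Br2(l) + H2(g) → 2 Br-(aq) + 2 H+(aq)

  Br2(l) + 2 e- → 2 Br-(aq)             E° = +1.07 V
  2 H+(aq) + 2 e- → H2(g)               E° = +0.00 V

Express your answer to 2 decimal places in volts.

+1.07 V

In the reaction as written, Br2(l) is reduced (cathode) and H+(aq) is produced by oxidation at the anode.
E°cell = E°(cathode) − E°(anode) = +1.07 − (+0.00) = +1.07 V.
The positive value indicates the reaction is spontaneous as written.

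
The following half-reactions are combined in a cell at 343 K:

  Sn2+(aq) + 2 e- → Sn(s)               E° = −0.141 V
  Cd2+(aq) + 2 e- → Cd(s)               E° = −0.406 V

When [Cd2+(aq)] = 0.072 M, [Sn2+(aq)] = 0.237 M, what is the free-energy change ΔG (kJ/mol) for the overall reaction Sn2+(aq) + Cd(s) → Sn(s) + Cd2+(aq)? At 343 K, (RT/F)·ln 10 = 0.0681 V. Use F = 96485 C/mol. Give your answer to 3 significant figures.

−54.5 kJ/mol

The standard cell potential is −0.141 − (−0.406) = +0.265 V, with n = 2 electrons in the balanced equation.
Q = [Cd2+(aq)] / [Sn2+(aq)] = 0.304, so log Q = −0.517 and E = +0.265 − (0.0681/2)(−0.517) = +0.2826 V.
Finally ΔG = −nFE = −(2)(96485 C/mol)(+0.2826 V) = −54.5 kJ/mol.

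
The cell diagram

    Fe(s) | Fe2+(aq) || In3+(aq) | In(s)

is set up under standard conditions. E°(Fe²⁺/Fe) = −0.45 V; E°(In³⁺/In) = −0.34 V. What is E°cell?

By convention the left-hand electrode in cell notation is the anode (oxidation) and the right-hand electrode is the cathode (reduction).
E°cell = E°(right) − E°(left) = −0.34 − (−0.45) = +0.11 V.

+0.11 V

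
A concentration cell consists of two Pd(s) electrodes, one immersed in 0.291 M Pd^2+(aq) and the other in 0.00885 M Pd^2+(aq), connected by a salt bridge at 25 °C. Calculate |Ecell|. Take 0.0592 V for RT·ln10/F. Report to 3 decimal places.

For a concentration cell E°cell = 0, since both electrodes use the same couple.
The compartment with the higher Pd^2+(aq) concentration (0.291 M) acts as the cathode; ions are reduced there and produced at the dilute (0.00885 M) anode.
With n = 2, Ecell = −(0.0592/2)·log([dilute]/[conc]) = −(0.0592/2)·log(0.00885/0.291) = +0.045 V.

0.045 V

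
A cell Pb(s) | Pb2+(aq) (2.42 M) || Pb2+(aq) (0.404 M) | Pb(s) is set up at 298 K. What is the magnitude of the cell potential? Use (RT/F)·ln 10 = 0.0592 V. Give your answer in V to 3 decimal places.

For a concentration cell E°cell = 0, since both electrodes use the same couple.
The compartment with the higher Pb2+(aq) concentration (2.42 M) acts as the cathode; ions are reduced there and produced at the dilute (0.404 M) anode.
With n = 2, Ecell = −(0.0592/2)·log([dilute]/[conc]) = −(0.0592/2)·log(0.404/2.42) = +0.023 V.

0.023 V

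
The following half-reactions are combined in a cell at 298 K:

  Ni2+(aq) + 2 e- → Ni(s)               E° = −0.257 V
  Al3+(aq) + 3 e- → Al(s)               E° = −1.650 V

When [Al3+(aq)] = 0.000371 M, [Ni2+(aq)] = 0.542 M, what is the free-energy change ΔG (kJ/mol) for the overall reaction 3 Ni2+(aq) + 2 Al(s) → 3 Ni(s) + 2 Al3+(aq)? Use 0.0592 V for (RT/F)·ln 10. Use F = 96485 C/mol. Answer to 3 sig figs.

−841 kJ/mol

E°cell = −0.257 − (−1.650) = +1.393 V; the balanced reaction transfers n = 6 electrons.
Here Q = [Al3+(aq)]^2 / [Ni2+(aq)]^3 = 8.64×10^−7 (log Q = −6.063), giving E = +1.393 − (0.0592/6)·(−6.063) = +1.4528 V.
Finally ΔG = −nFE = −(6)(96485 C/mol)(+1.4528 V) = −841 kJ/mol.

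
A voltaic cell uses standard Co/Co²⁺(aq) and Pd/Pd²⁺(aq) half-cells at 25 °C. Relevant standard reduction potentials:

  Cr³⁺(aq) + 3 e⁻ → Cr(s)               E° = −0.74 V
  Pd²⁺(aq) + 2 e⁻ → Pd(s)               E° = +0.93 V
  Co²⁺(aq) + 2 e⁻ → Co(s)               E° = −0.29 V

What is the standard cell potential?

+1.22 V

The Pd²⁺/Pd couple has the higher E°, so Pd ion is reduced (cathode) and Co is oxidized (anode).
E°cell = E°(cathode) − E°(anode) = +0.93 − (−0.29) = +1.22 V.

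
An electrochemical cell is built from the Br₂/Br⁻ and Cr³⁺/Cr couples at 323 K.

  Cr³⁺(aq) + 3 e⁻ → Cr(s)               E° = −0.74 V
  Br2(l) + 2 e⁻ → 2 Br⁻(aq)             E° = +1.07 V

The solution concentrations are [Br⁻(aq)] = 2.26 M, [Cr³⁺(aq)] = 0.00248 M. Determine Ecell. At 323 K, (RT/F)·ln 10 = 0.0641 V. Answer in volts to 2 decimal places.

Br₂/Br⁻ is reduced (cathode, E° = +1.07 V) and Cr³⁺/Cr is oxidized (anode).
The standard potential is +1.07 − (−0.74) = +1.81 V and the balanced reaction transfers n = 6 electrons.
For the overall reaction 3 Br2(l) + 2 Cr(s) → 6 Br⁻(aq) + 2 Cr³⁺(aq), Q = [Br⁻(aq)]^6·[Cr³⁺(aq)]^2 = 0.00082, giving log Q = −3.086.
By the Nernst equation, E = +1.81 − (0.0641/6)·(−3.086) = +1.84 V.

+1.84 V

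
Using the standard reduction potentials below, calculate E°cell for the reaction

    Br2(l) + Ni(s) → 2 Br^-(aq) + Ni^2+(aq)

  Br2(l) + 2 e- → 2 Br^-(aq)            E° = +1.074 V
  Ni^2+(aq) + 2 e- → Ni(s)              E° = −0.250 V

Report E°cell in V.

+1.324 V

In the reaction as written, Br2(l) is reduced (cathode) and Ni^2+(aq) is produced by oxidation at the anode.
E°cell = E°(cathode) − E°(anode) = +1.074 − (−0.250) = +1.324 V.
The positive value indicates the reaction is spontaneous as written.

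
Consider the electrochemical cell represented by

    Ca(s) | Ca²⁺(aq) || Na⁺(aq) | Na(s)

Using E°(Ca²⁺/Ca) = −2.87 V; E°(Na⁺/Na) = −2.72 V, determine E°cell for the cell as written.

+0.15 V

By convention the left-hand electrode in cell notation is the anode (oxidation) and the right-hand electrode is the cathode (reduction).
E°cell = E°(right) − E°(left) = −2.72 − (−2.87) = +0.15 V.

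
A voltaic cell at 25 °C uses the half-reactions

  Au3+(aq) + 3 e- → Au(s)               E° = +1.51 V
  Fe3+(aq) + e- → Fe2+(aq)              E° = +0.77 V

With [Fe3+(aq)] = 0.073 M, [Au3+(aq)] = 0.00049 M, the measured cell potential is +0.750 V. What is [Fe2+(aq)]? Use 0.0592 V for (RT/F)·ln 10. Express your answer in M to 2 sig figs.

Au³⁺/Au is the cathode (higher E°); E°cell = +1.51 − (+0.77) = +0.74 V with n = 3.
From the Nernst equation, log Q = n(E° − E)/0.0592 = 3·(+0.74 − (+0.750))/0.0592 = −0.507.
For Au3+(aq) + 3 Fe2+(aq) → Au(s) + 3 Fe3+(aq), the reaction quotient is Q = [Fe3+(aq)]^3 / ([Au3+(aq)]·[Fe2+(aq)]^3).
Substituting the known concentrations and solving, log [Fe2+(aq)] = 0.136 and [Fe2+(aq)] = 1.4 M.

1.4 M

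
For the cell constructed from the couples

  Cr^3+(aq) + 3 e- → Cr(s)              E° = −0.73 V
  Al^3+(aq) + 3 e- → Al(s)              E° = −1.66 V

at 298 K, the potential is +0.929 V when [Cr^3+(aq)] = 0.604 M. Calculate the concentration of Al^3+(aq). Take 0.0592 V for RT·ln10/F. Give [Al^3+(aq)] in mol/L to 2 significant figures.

0.68 M

Cr³⁺/Cr is the cathode (higher E°); E°cell = −0.73 − (−1.66) = +0.93 V with n = 3.
Since E = E° − (0.0592/n)·log Q, log Q = n(E° − E)/0.0592 = 0.051.
The balanced reaction is Cr^3+(aq) + Al(s) → Cr(s) + Al^3+(aq), so Q = [Al^3+(aq)] / [Cr^3+(aq)].
Isolating [Al^3+(aq)] in Q = 10^{0.051} yields log [Al^3+(aq)] = −0.168, i.e. 0.68 M.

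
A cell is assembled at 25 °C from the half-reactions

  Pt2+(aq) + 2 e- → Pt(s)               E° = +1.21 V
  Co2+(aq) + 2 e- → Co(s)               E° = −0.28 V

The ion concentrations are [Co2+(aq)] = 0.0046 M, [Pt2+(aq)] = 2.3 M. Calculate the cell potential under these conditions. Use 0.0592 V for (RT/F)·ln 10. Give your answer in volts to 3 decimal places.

+1.570 V

The Pt²⁺/Pt couple has the more positive E°, so it is the cathode; Co²⁺/Co is the anode.
E°cell = E°cat − E°an = +1.21 − (−0.28) = +1.49 V; n = 2.
Balancing gives Pt2+(aq) + Co(s) → Pt(s) + Co2+(aq); hence Q = [Co2+(aq)] / [Pt2+(aq)] = 0.002 (log Q = −2.699).
E = E° − (0.0592/n)·log Q = +1.49 − (0.0592/2)(−2.699) = +1.570 V.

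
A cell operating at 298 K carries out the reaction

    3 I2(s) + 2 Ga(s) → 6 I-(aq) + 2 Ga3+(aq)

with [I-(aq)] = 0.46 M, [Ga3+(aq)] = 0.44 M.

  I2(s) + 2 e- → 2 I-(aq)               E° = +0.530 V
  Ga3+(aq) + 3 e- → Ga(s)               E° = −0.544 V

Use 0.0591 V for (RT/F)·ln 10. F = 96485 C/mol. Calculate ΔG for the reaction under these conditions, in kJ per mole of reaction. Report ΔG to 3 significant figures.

E°cell = +0.530 − (−0.544) = +1.074 V; the balanced reaction transfers n = 6 electrons.
Q = [I-(aq)]^6·[Ga3+(aq)]^2 = 0.00183, so log Q = −2.737 and E = +1.074 − (0.0591/6)(−2.737) = +1.1010 V.
ΔG = −nFE = −(6)(96485)(+1.1010) J/mol = −637 kJ/mol.

−637 kJ/mol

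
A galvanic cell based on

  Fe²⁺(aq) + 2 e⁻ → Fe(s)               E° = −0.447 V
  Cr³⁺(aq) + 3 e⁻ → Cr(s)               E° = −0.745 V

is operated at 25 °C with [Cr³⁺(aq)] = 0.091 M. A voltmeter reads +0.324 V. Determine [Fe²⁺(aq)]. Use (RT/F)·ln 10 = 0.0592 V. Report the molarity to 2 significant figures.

Fe²⁺/Fe is the cathode (higher E°); E°cell = −0.447 − (−0.745) = +0.298 V with n = 6.
From the Nernst equation, log Q = n(E° − E)/0.0592 = 6·(+0.298 − (+0.324))/0.0592 = −2.635.
The balanced reaction is 3 Fe²⁺(aq) + 2 Cr(s) → 3 Fe(s) + 2 Cr³⁺(aq), so Q = [Cr³⁺(aq)]^2 / [Fe²⁺(aq)]^3.
Substituting the known concentrations and solving, log [Fe²⁺(aq)] = 0.184 and [Fe²⁺(aq)] = 1.5 M.

1.5 M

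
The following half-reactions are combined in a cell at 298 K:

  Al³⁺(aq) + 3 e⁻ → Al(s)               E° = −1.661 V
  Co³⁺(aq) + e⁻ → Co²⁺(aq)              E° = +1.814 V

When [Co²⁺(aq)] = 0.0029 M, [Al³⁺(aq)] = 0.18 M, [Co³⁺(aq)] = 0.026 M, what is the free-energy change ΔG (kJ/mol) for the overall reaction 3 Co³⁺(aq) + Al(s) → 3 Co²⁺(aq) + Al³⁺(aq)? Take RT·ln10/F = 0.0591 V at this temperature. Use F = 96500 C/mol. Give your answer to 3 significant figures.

−1030 kJ/mol

The standard cell potential is +1.814 − (−1.661) = +3.475 V, with n = 3 electrons in the balanced equation.
Q = ([Co²⁺(aq)]^3·[Al³⁺(aq)]) / [Co³⁺(aq)]^3 = 0.00025, so log Q = −3.602 and E = +3.475 − (0.0591/3)(−3.602) = +3.5460 V.
ΔG = −nFE = −(3)(96500)(+3.5460) J/mol = −1030 kJ/mol.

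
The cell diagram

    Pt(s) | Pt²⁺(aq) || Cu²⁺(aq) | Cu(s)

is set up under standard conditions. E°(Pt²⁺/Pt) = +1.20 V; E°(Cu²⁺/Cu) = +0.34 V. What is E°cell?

−0.86 V

By convention the left-hand electrode in cell notation is the anode (oxidation) and the right-hand electrode is the cathode (reduction).
E°cell = E°(right) − E°(left) = +0.34 − (+1.20) = −0.86 V.
The negative sign shows that, as written, the cell would require an external voltage to drive the reaction.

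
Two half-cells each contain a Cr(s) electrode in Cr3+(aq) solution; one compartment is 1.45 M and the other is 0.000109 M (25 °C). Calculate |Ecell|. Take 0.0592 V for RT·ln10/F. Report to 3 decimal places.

For a concentration cell E°cell = 0, since both electrodes use the same couple.
The compartment with the higher Cr3+(aq) concentration (1.45 M) acts as the cathode; ions are reduced there and produced at the dilute (0.000109 M) anode.
With n = 3, Ecell = −(0.0592/3)·log([dilute]/[conc]) = −(0.0592/3)·log(0.000109/1.45) = +0.081 V.

0.081 V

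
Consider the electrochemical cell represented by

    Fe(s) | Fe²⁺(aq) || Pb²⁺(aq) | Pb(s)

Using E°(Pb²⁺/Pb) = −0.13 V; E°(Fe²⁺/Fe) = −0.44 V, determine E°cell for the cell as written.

+0.31 V

By convention the left-hand electrode in cell notation is the anode (oxidation) and the right-hand electrode is the cathode (reduction).
E°cell = E°(right) − E°(left) = −0.13 − (−0.44) = +0.31 V.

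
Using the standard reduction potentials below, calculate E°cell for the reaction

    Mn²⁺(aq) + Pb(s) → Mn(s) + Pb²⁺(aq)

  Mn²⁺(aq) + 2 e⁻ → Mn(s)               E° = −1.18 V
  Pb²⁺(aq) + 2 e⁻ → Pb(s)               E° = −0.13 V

In the reaction as written, Mn²⁺(aq) is reduced (cathode) and Pb²⁺(aq) is produced by oxidation at the anode.
E°cell = E°(cathode) − E°(anode) = −1.18 − (−0.13) = −1.05 V.

−1.05 V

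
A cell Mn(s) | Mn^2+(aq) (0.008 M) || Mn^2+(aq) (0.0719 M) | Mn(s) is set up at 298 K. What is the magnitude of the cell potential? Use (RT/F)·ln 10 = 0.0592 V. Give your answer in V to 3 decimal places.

For a concentration cell E°cell = 0, since both electrodes use the same couple.
The compartment with the higher Mn^2+(aq) concentration (0.0719 M) acts as the cathode; ions are reduced there and produced at the dilute (0.008 M) anode.
With n = 2, Ecell = −(0.0592/2)·log([dilute]/[conc]) = −(0.0592/2)·log(0.008/0.0719) = +0.028 V.

0.028 V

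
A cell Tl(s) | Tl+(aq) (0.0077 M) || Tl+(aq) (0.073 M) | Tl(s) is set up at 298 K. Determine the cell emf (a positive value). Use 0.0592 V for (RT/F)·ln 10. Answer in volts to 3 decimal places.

For a concentration cell E°cell = 0, since both electrodes use the same couple.
The compartment with the higher Tl+(aq) concentration (0.073 M) acts as the cathode; ions are reduced there and produced at the dilute (0.0077 M) anode.
With n = 1, Ecell = −(0.0592/1)·log([dilute]/[conc]) = −(0.0592/1)·log(0.0077/0.073) = +0.058 V.

0.058 V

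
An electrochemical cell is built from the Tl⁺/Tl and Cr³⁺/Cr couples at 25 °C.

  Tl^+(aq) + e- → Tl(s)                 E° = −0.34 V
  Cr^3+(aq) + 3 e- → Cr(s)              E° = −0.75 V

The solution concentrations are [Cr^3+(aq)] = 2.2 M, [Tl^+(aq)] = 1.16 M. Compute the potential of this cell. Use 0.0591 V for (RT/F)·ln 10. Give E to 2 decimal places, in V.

+0.41 V

Tl⁺/Tl is reduced (cathode, E° = −0.34 V) and Cr³⁺/Cr is oxidized (anode).
The standard potential is −0.34 − (−0.75) = +0.41 V and the balanced reaction transfers n = 3 electrons.
For the overall reaction 3 Tl^+(aq) + Cr(s) → 3 Tl(s) + Cr^3+(aq), Q = [Cr^3+(aq)] / [Tl^+(aq)]^3 = 1.41, giving log Q = 0.149.
E = E° − (0.0591/n)·log Q = +0.41 − (0.0591/3)(0.149) = +0.41 V.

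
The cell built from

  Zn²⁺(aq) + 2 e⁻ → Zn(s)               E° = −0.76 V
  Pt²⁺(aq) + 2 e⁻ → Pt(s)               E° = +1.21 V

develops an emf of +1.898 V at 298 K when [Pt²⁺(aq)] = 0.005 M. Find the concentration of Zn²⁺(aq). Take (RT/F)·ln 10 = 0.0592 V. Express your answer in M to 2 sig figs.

With Pt²⁺/Pt at the cathode and Zn²⁺/Zn at the anode, E°cell = +1.21 − (−0.76) = +1.97 V (n = 2).
Since E = E° − (0.0592/n)·log Q, log Q = n(E° − E)/0.0592 = 2.432.
For Pt²⁺(aq) + Zn(s) → Pt(s) + Zn²⁺(aq), the reaction quotient is Q = [Zn²⁺(aq)] / [Pt²⁺(aq)].
Solving for the unknown gives log [Zn²⁺(aq)] = 0.131, so [Zn²⁺(aq)] ≈ 1.4 M.

1.4 M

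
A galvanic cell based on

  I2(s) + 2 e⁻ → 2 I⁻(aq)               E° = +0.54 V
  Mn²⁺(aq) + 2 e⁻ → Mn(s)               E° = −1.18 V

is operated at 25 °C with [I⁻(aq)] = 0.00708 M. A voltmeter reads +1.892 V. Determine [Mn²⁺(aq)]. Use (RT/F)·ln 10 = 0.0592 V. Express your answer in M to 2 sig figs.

I₂/I⁻ is the cathode (higher E°); E°cell = +0.54 − (−1.18) = +1.72 V with n = 2.
Rearranging E = E° − (0.0592/n)·log Q gives log Q = 2(+1.72 − (+1.892))/0.0592 = −5.811.
The balanced reaction is I2(s) + Mn(s) → 2 I⁻(aq) + Mn²⁺(aq), so Q = [I⁻(aq)]^2·[Mn²⁺(aq)].
Substituting the known concentrations and solving, log [Mn²⁺(aq)] = −1.511 and [Mn²⁺(aq)] = 0.031 M.

0.031 M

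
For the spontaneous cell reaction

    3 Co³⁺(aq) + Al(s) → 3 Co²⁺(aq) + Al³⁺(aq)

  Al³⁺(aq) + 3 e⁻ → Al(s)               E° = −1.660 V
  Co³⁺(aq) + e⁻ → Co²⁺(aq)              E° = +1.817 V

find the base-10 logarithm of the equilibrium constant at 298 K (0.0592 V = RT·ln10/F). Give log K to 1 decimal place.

log K = 176.2

The Co³⁺/Co²⁺ couple is reduced (cathode); E°cell = +1.817 − (−1.660) = +3.477 V with n = 3.
At equilibrium E = 0, so log K = nE°cell / 0.0592 = (3)(+3.477) / 0.0592 = 176.2.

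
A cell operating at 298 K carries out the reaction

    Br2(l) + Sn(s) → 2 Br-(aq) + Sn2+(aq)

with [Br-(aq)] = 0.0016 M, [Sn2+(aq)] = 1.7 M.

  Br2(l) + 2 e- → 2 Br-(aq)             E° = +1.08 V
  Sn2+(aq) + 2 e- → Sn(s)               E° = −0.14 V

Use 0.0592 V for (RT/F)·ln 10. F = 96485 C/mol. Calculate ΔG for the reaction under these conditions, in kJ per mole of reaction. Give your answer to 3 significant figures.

E°cell = +1.08 − (−0.14) = +1.22 V; the balanced reaction transfers n = 2 electrons.
Q = [Br-(aq)]^2·[Sn2+(aq)] = 4.35×10^−6, so log Q = −5.361 and E = +1.22 − (0.0592/2)(−5.361) = +1.3787 V.
Finally ΔG = −nFE = −(2)(96485 C/mol)(+1.3787 V) = −266 kJ/mol.

−266 kJ/mol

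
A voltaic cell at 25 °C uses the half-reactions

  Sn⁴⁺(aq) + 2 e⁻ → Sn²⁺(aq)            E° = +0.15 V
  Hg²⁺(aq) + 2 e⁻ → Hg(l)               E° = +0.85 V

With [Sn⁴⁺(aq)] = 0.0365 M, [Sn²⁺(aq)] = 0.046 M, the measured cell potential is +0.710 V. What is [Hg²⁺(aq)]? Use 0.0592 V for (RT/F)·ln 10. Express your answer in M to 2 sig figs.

1.7 M

With Hg²⁺/Hg at the cathode and Sn⁴⁺/Sn²⁺ at the anode, E°cell = +0.85 − (+0.15) = +0.70 V (n = 2).
Rearranging E = E° − (0.0592/n)·log Q gives log Q = 2(+0.70 − (+0.710))/0.0592 = −0.338.
For Hg²⁺(aq) + Sn²⁺(aq) → Hg(l) + Sn⁴⁺(aq), the reaction quotient is Q = [Sn⁴⁺(aq)] / ([Hg²⁺(aq)]·[Sn²⁺(aq)]).
Isolating [Hg²⁺(aq)] in Q = 10^{−0.338} yields log [Hg²⁺(aq)] = 0.238, i.e. 1.7 M.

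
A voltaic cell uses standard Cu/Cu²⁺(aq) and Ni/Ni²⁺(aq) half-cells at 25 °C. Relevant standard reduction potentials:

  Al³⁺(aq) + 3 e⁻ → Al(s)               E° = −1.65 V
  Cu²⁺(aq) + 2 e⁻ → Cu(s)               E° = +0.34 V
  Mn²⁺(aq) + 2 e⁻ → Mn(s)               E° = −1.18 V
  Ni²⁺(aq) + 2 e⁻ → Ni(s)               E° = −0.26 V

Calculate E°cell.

The Cu²⁺/Cu couple has the higher E°, so Cu ion is reduced (cathode) and Ni is oxidized (anode).
E°cell = E°(cathode) − E°(anode) = +0.34 − (−0.26) = +0.60 V.

+0.60 V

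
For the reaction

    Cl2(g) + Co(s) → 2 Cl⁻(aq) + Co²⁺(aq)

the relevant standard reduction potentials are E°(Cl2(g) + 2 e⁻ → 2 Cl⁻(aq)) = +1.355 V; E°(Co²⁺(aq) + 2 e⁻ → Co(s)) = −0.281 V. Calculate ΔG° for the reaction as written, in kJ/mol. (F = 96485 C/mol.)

In the reaction as written Cl2(g) is reduced, so the Cl₂/Cl⁻ couple is the cathode and Co²⁺/Co is the anode.
E°cell = +1.355 − (−0.281) = +1.636 V; balancing electrons gives n = 2.
ΔG° = −nFE°cell = −(2)(96485)(+1.636) J/mol = −316 kJ/mol.

−316 kJ/mol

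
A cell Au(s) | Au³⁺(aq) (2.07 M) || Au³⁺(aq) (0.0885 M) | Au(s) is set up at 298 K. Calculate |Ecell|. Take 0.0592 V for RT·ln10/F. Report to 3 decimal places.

For a concentration cell E°cell = 0, since both electrodes use the same couple.
The compartment with the higher Au³⁺(aq) concentration (2.07 M) acts as the cathode; ions are reduced there and produced at the dilute (0.0885 M) anode.
With n = 3, Ecell = −(0.0592/3)·log([dilute]/[conc]) = −(0.0592/3)·log(0.0885/2.07) = +0.027 V.

0.027 V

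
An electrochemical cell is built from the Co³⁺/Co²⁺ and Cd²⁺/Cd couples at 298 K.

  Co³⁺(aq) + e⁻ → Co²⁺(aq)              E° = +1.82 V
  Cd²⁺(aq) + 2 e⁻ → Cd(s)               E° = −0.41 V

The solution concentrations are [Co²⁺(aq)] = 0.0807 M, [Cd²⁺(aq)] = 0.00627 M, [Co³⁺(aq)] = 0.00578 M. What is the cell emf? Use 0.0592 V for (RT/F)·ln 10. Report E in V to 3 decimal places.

+2.227 V

Co³⁺/Co²⁺ is reduced (cathode, E° = +1.82 V) and Cd²⁺/Cd is oxidized (anode).
E°cell = E°cat − E°an = +1.82 − (−0.41) = +2.23 V; n = 2.
The balanced reaction is 2 Co³⁺(aq) + Cd(s) → 2 Co²⁺(aq) + Cd²⁺(aq), so Q = ([Co²⁺(aq)]^2·[Cd²⁺(aq)]) / [Co³⁺(aq)]^2 = 1.22 and log Q = 0.087.
Applying E = E° − (RT ln10/nF)·log Q gives +2.23 − (0.0592/2)(0.087) = +2.227 V.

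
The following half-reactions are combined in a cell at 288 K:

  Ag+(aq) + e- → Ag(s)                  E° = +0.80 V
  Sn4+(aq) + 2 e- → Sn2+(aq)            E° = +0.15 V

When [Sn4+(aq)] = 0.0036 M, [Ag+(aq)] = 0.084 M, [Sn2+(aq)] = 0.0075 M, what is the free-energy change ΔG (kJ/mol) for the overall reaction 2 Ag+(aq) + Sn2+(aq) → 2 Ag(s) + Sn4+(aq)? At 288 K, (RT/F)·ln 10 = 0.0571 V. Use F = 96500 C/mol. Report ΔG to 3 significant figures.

E°cell = +0.80 − (+0.15) = +0.65 V; the balanced reaction transfers n = 2 electrons.
Q = [Sn4+(aq)] / ([Ag+(aq)]^2·[Sn2+(aq)]) = 68, so log Q = 1.833 and E = +0.65 − (0.0571/2)(1.833) = +0.5977 V.
ΔG = −nFE = −(2)(96500)(+0.5977) J/mol = −115 kJ/mol.

−115 kJ/mol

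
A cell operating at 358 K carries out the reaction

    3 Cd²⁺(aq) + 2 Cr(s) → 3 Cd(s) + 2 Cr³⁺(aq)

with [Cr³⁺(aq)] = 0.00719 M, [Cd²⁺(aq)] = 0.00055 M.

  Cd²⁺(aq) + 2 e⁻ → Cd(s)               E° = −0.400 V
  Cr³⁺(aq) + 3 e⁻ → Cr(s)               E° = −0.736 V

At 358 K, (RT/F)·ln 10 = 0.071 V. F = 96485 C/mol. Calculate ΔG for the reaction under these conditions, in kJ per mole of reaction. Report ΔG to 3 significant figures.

−157 kJ/mol

The standard cell potential is −0.400 − (−0.736) = +0.336 V, with n = 6 electrons in the balanced equation.
Here Q = [Cr³⁺(aq)]^2 / [Cd²⁺(aq)]^3 = 3.11×10^5 (log Q = 5.492), giving E = +0.336 − (0.071/6)·(5.492) = +0.2710 V.
ΔG = −nFE = −(6)(96485)(+0.2710) J/mol = −157 kJ/mol.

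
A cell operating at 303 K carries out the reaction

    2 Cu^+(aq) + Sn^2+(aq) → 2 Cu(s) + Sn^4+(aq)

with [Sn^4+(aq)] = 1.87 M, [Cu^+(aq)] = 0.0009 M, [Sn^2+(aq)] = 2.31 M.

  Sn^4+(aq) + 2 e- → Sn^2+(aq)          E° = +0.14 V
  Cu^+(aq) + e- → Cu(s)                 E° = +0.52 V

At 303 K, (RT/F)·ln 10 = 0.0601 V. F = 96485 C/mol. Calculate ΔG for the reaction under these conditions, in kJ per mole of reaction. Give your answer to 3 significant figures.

−38.5 kJ/mol

With Cu⁺/Cu reduced at the cathode, E°cell = +0.52 − (+0.14) = +0.38 V and n = 2.
Q = [Sn^4+(aq)] / ([Cu^+(aq)]^2·[Sn^2+(aq)]) = 9.99×10^5, so log Q = 6.000 and E = +0.38 − (0.0601/2)(6.000) = +0.1997 V.
Finally ΔG = −nFE = −(2)(96485 C/mol)(+0.1997 V) = −38.5 kJ/mol.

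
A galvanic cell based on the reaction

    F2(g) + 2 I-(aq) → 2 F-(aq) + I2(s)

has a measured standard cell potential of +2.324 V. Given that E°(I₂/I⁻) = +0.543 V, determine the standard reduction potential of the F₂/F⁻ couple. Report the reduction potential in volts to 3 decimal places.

In the reaction as written the F₂/F⁻ couple is reduced (cathode) and I₂/I⁻ is oxidized (anode), so E°cell = E°(F₂/F⁻) − E°(I₂/I⁻).
E°(F₂/F⁻) = E°cell + E°(anode) = +2.324 + (+0.543) = +2.867 V.

+2.867 V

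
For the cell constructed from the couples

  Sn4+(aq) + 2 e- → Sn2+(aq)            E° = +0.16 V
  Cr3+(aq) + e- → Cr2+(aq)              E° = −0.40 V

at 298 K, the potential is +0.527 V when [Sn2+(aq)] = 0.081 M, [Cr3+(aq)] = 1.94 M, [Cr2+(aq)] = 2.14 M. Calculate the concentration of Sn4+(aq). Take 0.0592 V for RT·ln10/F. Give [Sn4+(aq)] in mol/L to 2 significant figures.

The Sn⁴⁺/Sn²⁺ couple has the larger reduction potential, so it is the cathode: E°cell = +0.16 − (−0.40) = +0.56 V and n = 2.
Rearranging E = E° − (0.0592/n)·log Q gives log Q = 2(+0.56 − (+0.527))/0.0592 = 1.115.
The balanced reaction is Sn4+(aq) + 2 Cr2+(aq) → Sn2+(aq) + 2 Cr3+(aq), so Q = ([Sn2+(aq)]·[Cr3+(aq)]^2) / ([Sn4+(aq)]·[Cr2+(aq)]^2).
Solving for the unknown gives log [Sn4+(aq)] = −2.292, so [Sn4+(aq)] ≈ 0.0051 M.

0.0051 M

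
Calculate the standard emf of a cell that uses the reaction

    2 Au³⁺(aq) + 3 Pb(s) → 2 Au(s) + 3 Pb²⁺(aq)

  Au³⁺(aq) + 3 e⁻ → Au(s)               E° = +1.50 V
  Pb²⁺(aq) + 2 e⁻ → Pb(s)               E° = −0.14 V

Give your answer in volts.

+1.64 V

In the reaction as written, Au³⁺(aq) is reduced (cathode) and Pb²⁺(aq) is produced by oxidation at the anode.
E°cell = E°(cathode) − E°(anode) = +1.50 − (−0.14) = +1.64 V.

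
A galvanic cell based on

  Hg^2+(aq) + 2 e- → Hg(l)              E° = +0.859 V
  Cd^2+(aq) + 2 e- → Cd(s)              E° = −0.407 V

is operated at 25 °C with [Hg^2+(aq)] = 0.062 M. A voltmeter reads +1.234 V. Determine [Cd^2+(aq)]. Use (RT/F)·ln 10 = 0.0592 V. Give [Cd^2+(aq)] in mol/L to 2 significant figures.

0.75 M

With Hg²⁺/Hg at the cathode and Cd²⁺/Cd at the anode, E°cell = +0.859 − (−0.407) = +1.266 V (n = 2).
Rearranging E = E° − (0.0592/n)·log Q gives log Q = 2(+1.266 − (+1.234))/0.0592 = 1.081.
For Hg^2+(aq) + Cd(s) → Hg(l) + Cd^2+(aq), the reaction quotient is Q = [Cd^2+(aq)] / [Hg^2+(aq)].
Substituting the known concentrations and solving, log [Cd^2+(aq)] = −0.127 and [Cd^2+(aq)] = 0.75 M.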